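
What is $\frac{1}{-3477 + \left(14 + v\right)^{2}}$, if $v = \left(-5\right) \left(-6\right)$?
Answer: $- \frac{1}{1541} \approx -0.00064893$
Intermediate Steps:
$v = 30$
$\frac{1}{-3477 + \left(14 + v\right)^{2}} = \frac{1}{-3477 + \left(14 + 30\right)^{2}} = \frac{1}{-3477 + 44^{2}} = \frac{1}{-3477 + 1936} = \frac{1}{-1541} = - \frac{1}{1541}$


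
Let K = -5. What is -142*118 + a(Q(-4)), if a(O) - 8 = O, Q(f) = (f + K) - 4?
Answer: -16761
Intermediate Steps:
Q(f) = -9 + f (Q(f) = (f - 5) - 4 = (-5 + f) - 4 = -9 + f)
a(O) = 8 + O
-142*118 + a(Q(-4)) = -142*118 + (8 + (-9 - 4)) = -16756 + (8 - 13) = -16756 - 5 = -16761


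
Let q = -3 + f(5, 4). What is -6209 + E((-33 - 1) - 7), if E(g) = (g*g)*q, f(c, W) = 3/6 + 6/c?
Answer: -83943/10 ≈ -8394.3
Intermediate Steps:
f(c, W) = 1/2 + 6/c (f(c, W) = 3*(1/6) + 6/c = 1/2 + 6/c)
q = -13/10 (q = -3 + (1/2)*(12 + 5)/5 = -3 + (1/2)*(1/5)*17 = -3 + 17/10 = -13/10 ≈ -1.3000)
E(g) = -13*g**2/10 (E(g) = (g*g)*(-13/10) = g**2*(-13/10) = -13*g**2/10)
-6209 + E((-33 - 1) - 7) = -6209 - 13*((-33 - 1) - 7)**2/10 = -6209 - 13*(-34 - 7)**2/10 = -6209 - 13/10*(-41)**2 = -6209 - 13/10*1681 = -6209 - 21853/10 = -83943/10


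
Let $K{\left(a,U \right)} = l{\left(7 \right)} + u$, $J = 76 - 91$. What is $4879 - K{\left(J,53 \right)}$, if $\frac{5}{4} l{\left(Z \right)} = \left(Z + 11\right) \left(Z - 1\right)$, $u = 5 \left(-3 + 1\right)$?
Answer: $\frac{24013}{5} \approx 4802.6$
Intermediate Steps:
$u = -10$ ($u = 5 \left(-2\right) = -10$)
$J = -15$ ($J = 76 - 91 = -15$)
$l{\left(Z \right)} = \frac{4 \left(-1 + Z\right) \left(11 + Z\right)}{5}$ ($l{\left(Z \right)} = \frac{4 \left(Z + 11\right) \left(Z - 1\right)}{5} = \frac{4 \left(11 + Z\right) \left(-1 + Z\right)}{5} = \frac{4 \left(-1 + Z\right) \left(11 + Z\right)}{5}$)
$K{\left(a,U \right)} = \frac{382}{5}$ ($K{\left(a,U \right)} = \left(- \frac{44}{5} + 8 \cdot 7 + \frac{4 \cdot 7^{2}}{5}\right) - 10 = \left(- \frac{44}{5} + 56 + \frac{4}{5} \cdot 49\right) - 10 = \left(- \frac{44}{5} + 56 + \frac{196}{5}\right) - 10 = \frac{432}{5} - 10 = \frac{382}{5}$)
$4879 - K{\left(J,53 \right)} = 4879 - \frac{382}{5} = \frac{24013}{5}$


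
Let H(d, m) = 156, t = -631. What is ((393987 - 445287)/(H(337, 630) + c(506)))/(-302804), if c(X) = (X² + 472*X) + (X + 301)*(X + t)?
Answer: 4275/9945824483 ≈ 4.2983e-7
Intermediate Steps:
c(X) = X² + 472*X + (-631 + X)*(301 + X) (c(X) = (X² + 472*X) + (X + 301)*(X - 631) = (X² + 472*X) + (301 + X)*(-631 + X) = (X² + 472*X) + (-631 + X)*(301 + X) = X² + 472*X + (-631 + X)*(301 + X))
((393987 - 445287)/(H(337, 630) + c(506)))/(-302804) = ((393987 - 445287)/(156 + (-189931 + 2*506² + 142*506)))/(-302804) = -51300/(156 + (-189931 + 2*256036 + 71852))*(-1/302804) = -51300/(156 + (-189931 + 512072 + 71852))*(-1/302804) = -51300/(156 + 393993)*(-1/302804) = -51300/394149*(-1/302804) = -51300*1/394149*(-1/302804) = -17100/131383*(-1/302804) = 4275/9945824483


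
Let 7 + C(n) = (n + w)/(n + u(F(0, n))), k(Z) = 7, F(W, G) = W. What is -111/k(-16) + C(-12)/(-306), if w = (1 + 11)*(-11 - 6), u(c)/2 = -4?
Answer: -169963/10710 ≈ -15.870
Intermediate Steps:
u(c) = -8 (u(c) = 2*(-4) = -8)
w = -204 (w = 12*(-17) = -204)
C(n) = -7 + (-204 + n)/(-8 + n) (C(n) = -7 + (n - 204)/(n - 8) = -7 + (-204 + n)/(-8 + n))
-111/k(-16) + C(-12)/(-306) = -111/7 + (2*(-74 - 3*(-12))/(-8 - 12))/(-306) = -111*1/7 + (2*(-74 + 36)/(-20))*(-1/306) = -111/7 + (2*(-1/20)*(-38))*(-1/306) = -111/7 + (19/5)*(-1/306) = -111/7 - 19/1530 = -169963/10710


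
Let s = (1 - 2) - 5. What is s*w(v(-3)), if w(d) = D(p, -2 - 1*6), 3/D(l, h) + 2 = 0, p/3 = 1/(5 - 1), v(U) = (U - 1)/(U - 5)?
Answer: 9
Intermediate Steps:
v(U) = (-1 + U)/(-5 + U)
p = ¾ (p = 3/(5 - 1) = 3/4 = 3*(¼) = ¾ ≈ 0.75000)
D(l, h) = -3/2 (D(l, h) = 3/(-2 + 0) = 3/(-2) = 3*(-½) = -3/2)
s = -6 (s = -1 - 5 = -6)
w(d) = -3/2
s*w(v(-3)) = -6*(-3/2) = 9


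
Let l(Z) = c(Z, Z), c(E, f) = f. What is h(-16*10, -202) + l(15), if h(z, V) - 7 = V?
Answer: -180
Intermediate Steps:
h(z, V) = 7 + V
l(Z) = Z
h(-16*10, -202) + l(15) = (7 - 202) + 15 = -195 + 15 = -180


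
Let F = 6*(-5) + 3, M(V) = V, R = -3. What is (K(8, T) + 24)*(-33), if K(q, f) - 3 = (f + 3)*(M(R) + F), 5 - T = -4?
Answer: 10989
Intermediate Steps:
T = 9 (T = 5 - 1*(-4) = 5 + 4 = 9)
F = -27 (F = -30 + 3 = -27)
K(q, f) = -87 - 30*f (K(q, f) = 3 + (f + 3)*(-3 - 27) = 3 + (3 + f)*(-30) = 3 + (-90 - 30*f) = -87 - 30*f)
(K(8, T) + 24)*(-33) = ((-87 - 30*9) + 24)*(-33) = ((-87 - 270) + 24)*(-33) = (-357 + 24)*(-33) = -333*(-33) = 10989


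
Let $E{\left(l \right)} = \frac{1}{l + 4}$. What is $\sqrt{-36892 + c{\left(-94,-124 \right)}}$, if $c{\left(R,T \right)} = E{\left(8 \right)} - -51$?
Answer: $\frac{i \sqrt{1326273}}{6} \approx 191.94 i$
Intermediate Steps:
$E{\left(l \right)} = \frac{1}{4 + l}$
$c{\left(R,T \right)} = \frac{613}{12}$ ($c{\left(R,T \right)} = \frac{1}{4 + 8} - -51 = \frac{1}{12} + 51 = \frac{613}{12}$)
$\sqrt{-36892 + c{\left(-94,-124 \right)}} = \sqrt{-36892 + \frac{613}{12}} = \sqrt{- \frac{442091}{12}} = \frac{i \sqrt{1326273}}{6}$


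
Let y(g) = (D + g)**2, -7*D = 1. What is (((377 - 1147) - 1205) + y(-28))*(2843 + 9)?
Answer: -165319032/49 ≈ -3.3739e+6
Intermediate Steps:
D = -1/7 (D = -1/7*1 = -1/7 ≈ -0.14286)
y(g) = (-1/7 + g)**2
(((377 - 1147) - 1205) + y(-28))*(2843 + 9) = (((377 - 1147) - 1205) + (-1 + 7*(-28))**2/49)*(2843 + 9) = ((-770 - 1205) + (-1 - 196)**2/49)*2852 = (-1975 + (1/49)*(-197)**2)*2852 = (-1975 + (1/49)*38809)*2852 = (-1975 + 38809/49)*2852 = -57966/49*2852 = -165319032/49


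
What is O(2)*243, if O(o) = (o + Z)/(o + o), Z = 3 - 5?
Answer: 0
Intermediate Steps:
Z = -2
O(o) = (-2 + o)/(2*o) (O(o) = (o - 2)/(o + o) = (-2 + o)/((2*o)) = (-2 + o)*(1/(2*o)) = (-2 + o)/(2*o))
O(2)*243 = ((1/2)*(-2 + 2)/2)*243 = ((1/2)*(1/2)*0)*243 = 0*243 = 0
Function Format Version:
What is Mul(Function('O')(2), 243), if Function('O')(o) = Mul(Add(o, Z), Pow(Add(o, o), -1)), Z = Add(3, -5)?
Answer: 0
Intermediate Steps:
Z = -2
Function('O')(o) = Mul(Rational(1, 2), Pow(o, -1), Add(-2, o)) (Function('O')(o) = Mul(Add(o, -2), Pow(Add(o, o), -1)) = Mul(Add(-2, o), Pow(Mul(2, o), -1)) = Mul(Add(-2, o), Mul(Rational(1, 2), Pow(o, -1))) = Mul(Rational(1, 2), Pow(o, -1), Add(-2, o)))
Mul(Function('O')(2), 243) = Mul(Mul(Rational(1, 2), Pow(2, -1), Add(-2, 2)), 243) = Mul(Mul(Rational(1, 2), Rational(1, 2), 0), 243) = Mul(0, 243) = 0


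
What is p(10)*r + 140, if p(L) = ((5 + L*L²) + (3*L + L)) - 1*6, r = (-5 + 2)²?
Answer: 9491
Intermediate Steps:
r = 9 (r = (-3)² = 9)
p(L) = -1 + L³ + 4*L (p(L) = ((5 + L³) + 4*L) - 6 = (5 + L³ + 4*L) - 6 = -1 + L³ + 4*L)
p(10)*r + 140 = (-1 + 10³ + 4*10)*9 + 140 = (-1 + 1000 + 40)*9 + 140 = 1039*9 + 140 = 9351 + 140 = 9491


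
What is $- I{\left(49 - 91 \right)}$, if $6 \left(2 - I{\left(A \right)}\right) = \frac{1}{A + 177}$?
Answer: $- \frac{1619}{810} \approx -1.9988$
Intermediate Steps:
$I{\left(A \right)} = 2 - \frac{1}{6 \left(177 + A\right)}$ ($I{\left(A \right)} = 2 - \frac{1}{6 \left(A + 177\right)} = 2 - \frac{1}{6 \left(177 + A\right)}$)
$- I{\left(49 - 91 \right)} = - \frac{2123 + 12 \left(49 - 91\right)}{6 \left(177 + \left(49 - 91\right)\right)} = - \frac{2123 + 12 \left(-42\right)}{6 \left(177 - 42\right)} = - \frac{2123 - 504}{6 \cdot 135} = - \frac{1619}{6 \cdot 135} = \left(-1\right) \frac{1619}{810} = - \frac{1619}{810}$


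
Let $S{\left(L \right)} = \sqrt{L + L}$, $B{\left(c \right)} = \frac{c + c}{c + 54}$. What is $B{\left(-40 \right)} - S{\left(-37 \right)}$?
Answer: $- \frac{40}{7} - i \sqrt{74} \approx -5.7143 - 8.6023 i$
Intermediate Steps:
$B{\left(c \right)} = \frac{2 c}{54 + c}$
$S{\left(L \right)} = \sqrt{2} \sqrt{L}$ ($S{\left(L \right)} = \sqrt{2 L} = \sqrt{2} \sqrt{L}$)
$B{\left(-40 \right)} - S{\left(-37 \right)} = 2 \left(-40\right) \frac{1}{54 - 40} - \sqrt{2} \sqrt{-37} = 2 \left(-40\right) \frac{1}{14} - \sqrt{2} i \sqrt{37} = 2 \left(-40\right) \frac{1}{14} - i \sqrt{74} = - \frac{40}{7} - i \sqrt{74}$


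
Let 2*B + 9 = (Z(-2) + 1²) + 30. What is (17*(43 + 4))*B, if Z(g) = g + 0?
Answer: 7990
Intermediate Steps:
Z(g) = g
B = 10 (B = -9/2 + ((-2 + 1²) + 30)/2 = -9/2 + ((-2 + 1) + 30)/2 = -9/2 + (-1 + 30)/2 = -9/2 + (½)*29 = -9/2 + 29/2 = 10)
(17*(43 + 4))*B = (17*(43 + 4))*10 = (17*47)*10 = 799*10 = 7990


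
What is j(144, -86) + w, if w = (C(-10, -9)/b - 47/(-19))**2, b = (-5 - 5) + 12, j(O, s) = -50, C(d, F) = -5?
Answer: -72199/1444 ≈ -49.999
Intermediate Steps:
b = 2 (b = -10 + 12 = 2)
w = 1/1444 (w = (-5/2 - 47/(-19))**2 = (-5*1/2 - 47*(-1/19))**2 = (-5/2 + 47/19)**2 = (-1/38)**2 = 1/1444 ≈ 0.00069252)
j(144, -86) + w = -50 + 1/1444 = -72199/1444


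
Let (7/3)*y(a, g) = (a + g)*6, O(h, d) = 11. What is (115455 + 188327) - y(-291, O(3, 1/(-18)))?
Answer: 304502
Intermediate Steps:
y(a, g) = 18*a/7 + 18*g/7 (y(a, g) = 3*((a + g)*6)/7 = 3*(6*a + 6*g)/7 = 18*a/7 + 18*g/7)
(115455 + 188327) - y(-291, O(3, 1/(-18))) = (115455 + 188327) - ((18/7)*(-291) + (18/7)*11) = 303782 - (-5238/7 + 198/7) = 303782 - 1*(-720) = 303782 + 720 = 304502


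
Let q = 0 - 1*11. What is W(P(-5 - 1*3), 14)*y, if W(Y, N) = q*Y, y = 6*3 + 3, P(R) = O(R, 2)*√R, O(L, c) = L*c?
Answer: 7392*I*√2 ≈ 10454.0*I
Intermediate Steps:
q = -11 (q = 0 - 11 = -11)
P(R) = 2*R^(3/2) (P(R) = (R*2)*√R = (2*R)*√R = 2*R^(3/2))
y = 21 (y = 18 + 3 = 21)
W(Y, N) = -11*Y
W(P(-5 - 1*3), 14)*y = -22*(-5 - 1*3)^(3/2)*21 = -22*(-5 - 3)^(3/2)*21 = -22*(-8)^(3/2)*21 = -22*(-16*I*√2)*21 = -(-352)*I*√2*21 = (352*I*√2)*21 = 7392*I*√2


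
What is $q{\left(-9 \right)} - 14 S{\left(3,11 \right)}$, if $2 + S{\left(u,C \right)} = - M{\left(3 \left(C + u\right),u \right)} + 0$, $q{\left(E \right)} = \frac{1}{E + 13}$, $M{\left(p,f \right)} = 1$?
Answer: $\frac{169}{4} \approx 42.25$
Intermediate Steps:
$q{\left(E \right)} = \frac{1}{13 + E}$
$S{\left(u,C \right)} = -3$ ($S{\left(u,C \right)} = -2 + \left(\left(-1\right) 1 + 0\right) = -2 + \left(-1 + 0\right) = -2 - 1 = -3$)
$q{\left(-9 \right)} - 14 S{\left(3,11 \right)} = \frac{1}{13 - 9} - -42 = \frac{1}{4} + 42 = \frac{169}{4}$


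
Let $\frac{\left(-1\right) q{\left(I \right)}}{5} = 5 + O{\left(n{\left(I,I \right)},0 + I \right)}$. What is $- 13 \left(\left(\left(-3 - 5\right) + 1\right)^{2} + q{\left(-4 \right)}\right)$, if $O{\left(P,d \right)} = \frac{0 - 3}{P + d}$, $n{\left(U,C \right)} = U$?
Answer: $- \frac{2301}{8} \approx -287.63$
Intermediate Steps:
$O{\left(P,d \right)} = - \frac{3}{P + d}$
$q{\left(I \right)} = -25 + \frac{15}{2 I}$ ($q{\left(I \right)} = - 5 \left(5 - \frac{3}{I + \left(0 + I\right)}\right) = - 5 \left(5 - \frac{3}{I + I}\right) = - 5 \left(5 - \frac{3}{2 I}\right) = -25 + \frac{15}{2 I}$)
$- 13 \left(\left(\left(-3 - 5\right) + 1\right)^{2} + q{\left(-4 \right)}\right) = - 13 \left(\left(\left(-3 - 5\right) + 1\right)^{2} - \left(25 - \frac{15}{2 \left(-4\right)}\right)\right) = - 13 \left(\left(-8 + 1\right)^{2} + \left(-25 + \frac{15}{2} \left(- \frac{1}{4}\right)\right)\right) = - 13 \left(\left(-7\right)^{2} - \frac{215}{8}\right) = - 13 \left(49 - \frac{215}{8}\right) = \left(-13\right) \frac{177}{8} = - \frac{2301}{8}$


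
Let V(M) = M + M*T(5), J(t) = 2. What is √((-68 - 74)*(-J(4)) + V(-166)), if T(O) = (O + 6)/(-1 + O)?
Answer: I*√1354/2 ≈ 18.398*I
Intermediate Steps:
T(O) = (6 + O)/(-1 + O)
V(M) = 15*M/4 (V(M) = M + M*((6 + 5)/(-1 + 5)) = M + M*(11/4) = M + 11*M/4 = 15*M/4)
√((-68 - 74)*(-J(4)) + V(-166)) = √((-68 - 74)*(-1*2) + (15/4)*(-166)) = √(-142*(-2) - 1245/2) = √(284 - 1245/2) = √(-677/2) = I*√1354/2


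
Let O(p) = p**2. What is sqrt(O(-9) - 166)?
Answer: I*sqrt(85) ≈ 9.2195*I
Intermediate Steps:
sqrt(O(-9) - 166) = sqrt((-9)**2 - 166) = sqrt(81 - 166) = sqrt(-85) = I*sqrt(85)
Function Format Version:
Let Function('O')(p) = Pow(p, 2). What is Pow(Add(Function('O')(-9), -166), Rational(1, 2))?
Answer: Mul(I, Pow(85, Rational(1, 2))) ≈ Mul(9.2195, I)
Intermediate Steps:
Pow(Add(Function('O')(-9), -166), Rational(1, 2)) = Pow(Add(Pow(-9, 2), -166), Rational(1, 2)) = Pow(Add(81, -166), Rational(1, 2)) = Pow(-85, Rational(1, 2)) = Mul(I, Pow(85, Rational(1, 2)))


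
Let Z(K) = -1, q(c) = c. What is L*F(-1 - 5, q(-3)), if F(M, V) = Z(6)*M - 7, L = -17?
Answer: 17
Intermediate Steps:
F(M, V) = -7 - M (F(M, V) = -M - 7 = -7 - M)
L*F(-1 - 5, q(-3)) = -17*(-7 - (-1 - 5)) = -17*(-7 - 1*(-6)) = -17*(-7 + 6) = -17*(-1) = 17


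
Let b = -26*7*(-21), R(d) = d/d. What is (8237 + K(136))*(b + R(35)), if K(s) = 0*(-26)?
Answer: 31490051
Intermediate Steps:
R(d) = 1
K(s) = 0
b = 3822 (b = -182*(-21) = 3822)
(8237 + K(136))*(b + R(35)) = (8237 + 0)*(3822 + 1) = 8237*3823 = 31490051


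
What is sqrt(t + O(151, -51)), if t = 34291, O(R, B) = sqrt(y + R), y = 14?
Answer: sqrt(34291 + sqrt(165)) ≈ 185.21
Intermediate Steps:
O(R, B) = sqrt(14 + R)
sqrt(t + O(151, -51)) = sqrt(34291 + sqrt(14 + 151)) = sqrt(34291 + sqrt(165))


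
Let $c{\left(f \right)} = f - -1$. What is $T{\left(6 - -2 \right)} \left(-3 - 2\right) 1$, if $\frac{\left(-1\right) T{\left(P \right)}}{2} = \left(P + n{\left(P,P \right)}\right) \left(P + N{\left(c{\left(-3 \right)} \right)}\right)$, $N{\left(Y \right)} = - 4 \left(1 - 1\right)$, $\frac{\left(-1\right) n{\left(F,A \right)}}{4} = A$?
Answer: $-1920$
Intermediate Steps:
$c{\left(f \right)} = 1 + f$ ($c{\left(f \right)} = f + 1 = 1 + f$)
$n{\left(F,A \right)} = - 4 A$
$N{\left(Y \right)} = 0$ ($N{\left(Y \right)} = \left(-4\right) 0 = 0$)
$T{\left(P \right)} = 6 P^{2}$ ($T{\left(P \right)} = - 2 \left(P - 4 P\right) \left(P + 0\right) = - 2 - 3 P P = - 2 \left(- 3 P^{2}\right) = 6 P^{2}$)
$T{\left(6 - -2 \right)} \left(-3 - 2\right) 1 = 6 \left(6 - -2\right)^{2} \left(-3 - 2\right) 1 = 6 \left(6 + 2\right)^{2} \left(-5\right) 1 = 6 \cdot 8^{2} \left(-5\right) 1 = 6 \cdot 64 \left(-5\right) 1 = 384 \left(-5\right) 1 = \left(-1920\right) 1 = -1920$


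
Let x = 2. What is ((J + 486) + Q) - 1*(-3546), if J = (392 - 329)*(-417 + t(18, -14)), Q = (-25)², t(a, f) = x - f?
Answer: -20606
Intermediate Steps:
t(a, f) = 2 - f
Q = 625
J = -25263 (J = (392 - 329)*(-417 + (2 - 1*(-14))) = 63*(-417 + (2 + 14)) = 63*(-417 + 16) = 63*(-401) = -25263)
((J + 486) + Q) - 1*(-3546) = ((-25263 + 486) + 625) - 1*(-3546) = (-24777 + 625) + 3546 = -24152 + 3546 = -20606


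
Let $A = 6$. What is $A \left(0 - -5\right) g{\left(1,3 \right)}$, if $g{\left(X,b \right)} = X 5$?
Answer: $150$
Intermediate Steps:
$g{\left(X,b \right)} = 5 X$
$A \left(0 - -5\right) g{\left(1,3 \right)} = 6 \left(0 - -5\right) 5 \cdot 1 = 6 \left(0 + 5\right) 5 = 6 \cdot 5 \cdot 5 = 30 \cdot 5 = 150$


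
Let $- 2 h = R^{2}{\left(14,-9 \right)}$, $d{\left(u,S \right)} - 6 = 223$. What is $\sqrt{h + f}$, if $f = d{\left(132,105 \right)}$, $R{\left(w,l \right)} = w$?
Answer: $\sqrt{131} \approx 11.446$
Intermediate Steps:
$d{\left(u,S \right)} = 229$ ($d{\left(u,S \right)} = 6 + 223 = 229$)
$f = 229$
$h = -98$ ($h = - \frac{14^{2}}{2} = \left(- \frac{1}{2}\right) 196 = -98$)
$\sqrt{h + f} = \sqrt{-98 + 229} = \sqrt{131}$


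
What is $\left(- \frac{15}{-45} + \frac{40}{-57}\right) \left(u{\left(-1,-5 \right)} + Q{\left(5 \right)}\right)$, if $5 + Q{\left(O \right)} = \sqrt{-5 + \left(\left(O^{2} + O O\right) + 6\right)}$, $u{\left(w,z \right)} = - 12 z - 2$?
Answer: $- \frac{371}{19} - \frac{7 \sqrt{51}}{19} \approx -22.157$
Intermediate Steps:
$u{\left(w,z \right)} = -2 - 12 z$
$Q{\left(O \right)} = -5 + \sqrt{1 + 2 O^{2}}$ ($Q{\left(O \right)} = -5 + \sqrt{-5 + \left(\left(O^{2} + O O\right) + 6\right)} = -5 + \sqrt{-5 + \left(\left(O^{2} + O^{2}\right) + 6\right)} = -5 + \sqrt{-5 + \left(2 O^{2} + 6\right)} = -5 + \sqrt{-5 + \left(6 + 2 O^{2}\right)} = -5 + \sqrt{1 + 2 O^{2}}$)
$\left(- \frac{15}{-45} + \frac{40}{-57}\right) \left(u{\left(-1,-5 \right)} + Q{\left(5 \right)}\right) = \left(- \frac{15}{-45} + \frac{40}{-57}\right) \left(\left(-2 - -60\right) - \left(5 - \sqrt{1 + 2 \cdot 5^{2}}\right)\right) = \left(\left(-15\right) \left(- \frac{1}{45}\right) + 40 \left(- \frac{1}{57}\right)\right) \left(\left(-2 + 60\right) - \left(5 - \sqrt{1 + 2 \cdot 25}\right)\right) = \left(\frac{1}{3} - \frac{40}{57}\right) \left(58 - \left(5 - \sqrt{1 + 50}\right)\right) = - \frac{7 \left(58 - \left(5 - \sqrt{51}\right)\right)}{19} = - \frac{7 \left(53 + \sqrt{51}\right)}{19} = - \frac{371}{19} - \frac{7 \sqrt{51}}{19}$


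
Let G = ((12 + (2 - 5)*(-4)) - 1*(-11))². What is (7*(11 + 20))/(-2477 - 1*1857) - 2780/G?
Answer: -2462869/1061830 ≈ -2.3195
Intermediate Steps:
G = 1225 (G = ((12 - 3*(-4)) + 11)² = ((12 + 12) + 11)² = (24 + 11)² = 35² = 1225)
(7*(11 + 20))/(-2477 - 1*1857) - 2780/G = (7*(11 + 20))/(-2477 - 1*1857) - 2780/1225 = (7*31)/(-2477 - 1857) - 2780*1/1225 = 217/(-4334) - 556/245 = 217*(-1/4334) - 556/245 = -217/4334 - 556/245 = -2462869/1061830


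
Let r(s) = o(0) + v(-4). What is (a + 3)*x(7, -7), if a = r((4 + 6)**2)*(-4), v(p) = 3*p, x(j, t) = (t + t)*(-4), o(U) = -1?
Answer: 3080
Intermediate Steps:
x(j, t) = -8*t (x(j, t) = (2*t)*(-4) = -8*t)
r(s) = -13 (r(s) = -1 + 3*(-4) = -1 - 12 = -13)
a = 52 (a = -13*(-4) = 52)
(a + 3)*x(7, -7) = (52 + 3)*(-8*(-7)) = 55*56 = 3080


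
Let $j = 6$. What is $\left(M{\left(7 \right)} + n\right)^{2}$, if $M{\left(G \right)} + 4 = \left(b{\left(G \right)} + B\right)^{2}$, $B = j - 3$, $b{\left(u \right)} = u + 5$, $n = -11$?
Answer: $44100$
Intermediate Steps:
$b{\left(u \right)} = 5 + u$
$B = 3$ ($B = 6 - 3 = 3$)
$M{\left(G \right)} = -4 + \left(8 + G\right)^{2}$ ($M{\left(G \right)} = -4 + \left(\left(5 + G\right) + 3\right)^{2} = -4 + \left(8 + G\right)^{2}$)
$\left(M{\left(7 \right)} + n\right)^{2} = \left(\left(-4 + \left(8 + 7\right)^{2}\right) - 11\right)^{2} = \left(\left(-4 + 15^{2}\right) - 11\right)^{2} = \left(\left(-4 + 225\right) - 11\right)^{2} = \left(221 - 11\right)^{2} = 210^{2} = 44100$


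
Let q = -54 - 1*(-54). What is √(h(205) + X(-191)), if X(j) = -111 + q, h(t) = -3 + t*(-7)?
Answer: I*√1549 ≈ 39.357*I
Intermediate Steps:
h(t) = -3 - 7*t
q = 0 (q = -54 + 54 = 0)
X(j) = -111 (X(j) = -111 + 0 = -111)
√(h(205) + X(-191)) = √((-3 - 7*205) - 111) = √((-3 - 1435) - 111) = √(-1438 - 111) = √(-1549) = I*√1549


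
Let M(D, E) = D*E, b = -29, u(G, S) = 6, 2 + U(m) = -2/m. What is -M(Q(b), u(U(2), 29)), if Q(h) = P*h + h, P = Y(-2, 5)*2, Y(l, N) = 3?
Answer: 1218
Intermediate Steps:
U(m) = -2 - 2/m
P = 6 (P = 3*2 = 6)
Q(h) = 7*h (Q(h) = 6*h + h = 7*h)
-M(Q(b), u(U(2), 29)) = -7*(-29)*6 = -(-203)*6 = -1*(-1218) = 1218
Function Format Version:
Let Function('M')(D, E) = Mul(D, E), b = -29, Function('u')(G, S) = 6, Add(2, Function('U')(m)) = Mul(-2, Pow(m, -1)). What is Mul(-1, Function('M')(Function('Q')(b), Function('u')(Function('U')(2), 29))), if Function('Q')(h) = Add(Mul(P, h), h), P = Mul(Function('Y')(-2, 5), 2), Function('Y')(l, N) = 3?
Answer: 1218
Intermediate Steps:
Function('U')(m) = Add(-2, Mul(-2, Pow(m, -1)))
P = 6 (P = Mul(3, 2) = 6)
Function('Q')(h) = Mul(7, h) (Function('Q')(h) = Add(Mul(6, h), h) = Mul(7, h))
Mul(-1, Function('M')(Function('Q')(b), Function('u')(Function('U')(2), 29))) = Mul(-1, Mul(Mul(7, -29), 6)) = Mul(-1, Mul(-203, 6)) = Mul(-1, -1218) = 1218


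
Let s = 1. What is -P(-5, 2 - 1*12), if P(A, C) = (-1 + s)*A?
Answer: 0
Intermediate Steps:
P(A, C) = 0 (P(A, C) = (-1 + 1)*A = 0*A = 0)
-P(-5, 2 - 1*12) = -1*0 = 0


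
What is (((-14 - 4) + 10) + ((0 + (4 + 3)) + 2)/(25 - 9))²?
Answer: 14161/256 ≈ 55.316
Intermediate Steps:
(((-14 - 4) + 10) + ((0 + (4 + 3)) + 2)/(25 - 9))² = ((-18 + 10) + ((0 + 7) + 2)/16)² = (-8 + (7 + 2)*(1/16))² = (-8 + 9*(1/16))² = (-8 + 9/16)² = (-119/16)² = 14161/256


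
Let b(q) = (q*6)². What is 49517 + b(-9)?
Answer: 52433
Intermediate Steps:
b(q) = 36*q² (b(q) = (6*q)² = 36*q²)
49517 + b(-9) = 49517 + 36*(-9)² = 49517 + 36*81 = 49517 + 2916 = 52433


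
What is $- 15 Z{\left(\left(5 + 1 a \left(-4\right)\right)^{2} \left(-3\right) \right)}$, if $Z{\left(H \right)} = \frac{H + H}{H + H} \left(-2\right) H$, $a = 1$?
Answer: $-90$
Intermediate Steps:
$Z{\left(H \right)} = - 2 H$ ($Z{\left(H \right)} = \frac{2 H}{2 H} \left(-2\right) H = 2 H \frac{1}{2 H} \left(-2\right) H = 1 \left(-2\right) H = - 2 H$)
$- 15 Z{\left(\left(5 + 1 a \left(-4\right)\right)^{2} \left(-3\right) \right)} = - 15 \left(- 2 \left(5 + 1 \cdot 1 \left(-4\right)\right)^{2} \left(-3\right)\right) = - 15 \left(- 2 \left(5 + 1 \left(-4\right)\right)^{2} \left(-3\right)\right) = - 15 \left(- 2 \left(5 - 4\right)^{2} \left(-3\right)\right) = - 15 \left(- 2 \cdot 1^{2} \left(-3\right)\right) = - 15 \left(- 2 \cdot 1 \left(-3\right)\right) = - 15 \left(\left(-2\right) \left(-3\right)\right) = \left(-15\right) 6 = -90$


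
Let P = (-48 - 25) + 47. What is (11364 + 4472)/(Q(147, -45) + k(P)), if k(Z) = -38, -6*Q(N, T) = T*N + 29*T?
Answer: 7918/641 ≈ 12.353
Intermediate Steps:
Q(N, T) = -29*T/6 - N*T/6 (Q(N, T) = -(T*N + 29*T)/6 = -(N*T + 29*T)/6 = -(29*T + N*T)/6 = -29*T/6 - N*T/6)
P = -26 (P = -73 + 47 = -26)
(11364 + 4472)/(Q(147, -45) + k(P)) = (11364 + 4472)/(-1/6*(-45)*(29 + 147) - 38) = 15836/(-1/6*(-45)*176 - 38) = 15836/(1320 - 38) = 15836/1282 = 15836*(1/1282) = 7918/641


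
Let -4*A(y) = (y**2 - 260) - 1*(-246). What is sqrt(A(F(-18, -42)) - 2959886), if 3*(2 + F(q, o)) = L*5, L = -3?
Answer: I*sqrt(11839579)/2 ≈ 1720.4*I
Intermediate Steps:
F(q, o) = -7 (F(q, o) = -2 + (-3*5)/3 = -2 + (1/3)*(-15) = -2 - 5 = -7)
A(y) = 7/2 - y**2/4 (A(y) = -((y**2 - 260) - 1*(-246))/4 = -((-260 + y**2) + 246)/4 = -(-14 + y**2)/4 = 7/2 - y**2/4)
sqrt(A(F(-18, -42)) - 2959886) = sqrt((7/2 - 1/4*(-7)**2) - 2959886) = sqrt((7/2 - 1/4*49) - 2959886) = sqrt((7/2 - 49/4) - 2959886) = sqrt(-35/4 - 2959886) = sqrt(-11839579/4) = I*sqrt(11839579)/2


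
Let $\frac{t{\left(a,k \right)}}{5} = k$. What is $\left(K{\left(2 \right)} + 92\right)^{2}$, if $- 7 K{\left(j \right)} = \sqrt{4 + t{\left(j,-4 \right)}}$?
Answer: $\frac{414720}{49} - \frac{736 i}{7} \approx 8463.7 - 105.14 i$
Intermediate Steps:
$t{\left(a,k \right)} = 5 k$
$K{\left(j \right)} = - \frac{4 i}{7}$ ($K{\left(j \right)} = - \frac{\sqrt{4 + 5 \left(-4\right)}}{7} = - \frac{\sqrt{4 - 20}}{7} = - \frac{\sqrt{-16}}{7} = - \frac{4 i}{7}$)
$\left(K{\left(2 \right)} + 92\right)^{2} = \left(- \frac{4 i}{7} + 92\right)^{2} = \left(92 - \frac{4 i}{7}\right)^{2}$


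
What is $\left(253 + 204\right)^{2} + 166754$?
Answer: $375603$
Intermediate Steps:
$\left(253 + 204\right)^{2} + 166754 = 457^{2} + 166754 = 208849 + 166754 = 375603$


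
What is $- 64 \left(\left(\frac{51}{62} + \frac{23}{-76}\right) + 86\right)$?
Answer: $- \frac{3261456}{589} \approx -5537.3$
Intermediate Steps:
$- 64 \left(\left(\frac{51}{62} + \frac{23}{-76}\right) + 86\right) = - 64 \left(\left(51 \cdot \frac{1}{62} + 23 \left(- \frac{1}{76}\right)\right) + 86\right) = - 64 \left(\left(\frac{51}{62} - \frac{23}{76}\right) + 86\right) = - 64 \left(\frac{1225}{2356} + 86\right) = \left(-64\right) \frac{203841}{2356} = - \frac{3261456}{589}$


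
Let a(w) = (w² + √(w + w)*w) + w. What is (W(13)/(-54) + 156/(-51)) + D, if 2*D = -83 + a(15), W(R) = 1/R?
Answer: 450149/5967 + 15*√30/2 ≈ 116.52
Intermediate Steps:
a(w) = w + w² + √2*w^(3/2) (a(w) = (w² + √(2*w)*w) + w = (w² + (√2*√w)*w) + w = (w² + √2*w^(3/2)) + w = w + w² + √2*w^(3/2))
D = 157/2 + 15*√30/2 (D = (-83 + (15 + 15² + √2*15^(3/2)))/2 = (-83 + (15 + 225 + √2*(15*√15)))/2 = (-83 + (15 + 225 + 15*√30))/2 = (-83 + (240 + 15*√30))/2 = (157 + 15*√30)/2 = 157/2 + 15*√30/2 ≈ 119.58)
(W(13)/(-54) + 156/(-51)) + D = (1/(13*(-54)) + 156/(-51)) + (157/2 + 15*√30/2) = ((1/13)*(-1/54) + 156*(-1/51)) + (157/2 + 15*√30/2) = (-1/702 - 52/17) + (157/2 + 15*√30/2) = -36521/11934 + (157/2 + 15*√30/2) = 450149/5967 + 15*√30/2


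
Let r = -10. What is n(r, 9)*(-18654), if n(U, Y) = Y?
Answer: -167886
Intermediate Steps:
n(r, 9)*(-18654) = 9*(-18654) = -167886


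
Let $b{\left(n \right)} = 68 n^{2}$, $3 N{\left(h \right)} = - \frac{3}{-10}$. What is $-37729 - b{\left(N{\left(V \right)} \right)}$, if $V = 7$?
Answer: $- \frac{943242}{25} \approx -37730.0$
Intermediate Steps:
$N{\left(h \right)} = \frac{1}{10}$ ($N{\left(h \right)} = \frac{\left(-3\right) \frac{1}{-10}}{3} = \frac{\left(-3\right) \left(- \frac{1}{10}\right)}{3} = \frac{1}{3} \cdot \frac{3}{10} = \frac{1}{10}$)
$-37729 - b{\left(N{\left(V \right)} \right)} = -37729 - \frac{68}{100} = -37729 - 68 \cdot \frac{1}{100} = -37729 - \frac{17}{25} = - \frac{943242}{25}$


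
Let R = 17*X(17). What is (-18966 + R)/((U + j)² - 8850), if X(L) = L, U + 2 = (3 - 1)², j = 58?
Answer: 18677/5250 ≈ 3.5575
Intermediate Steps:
U = 2 (U = -2 + (3 - 1)² = -2 + 2² = -2 + 4 = 2)
R = 289 (R = 17*17 = 289)
(-18966 + R)/((U + j)² - 8850) = (-18966 + 289)/((2 + 58)² - 8850) = -18677/(60² - 8850) = -18677/(3600 - 8850) = -18677/(-5250) = -18677*(-1/5250) = 18677/5250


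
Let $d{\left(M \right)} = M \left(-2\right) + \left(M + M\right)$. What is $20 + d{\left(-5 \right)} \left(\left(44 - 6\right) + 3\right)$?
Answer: $20$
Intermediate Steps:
$d{\left(M \right)} = 0$ ($d{\left(M \right)} = - 2 M + 2 M = 0$)
$20 + d{\left(-5 \right)} \left(\left(44 - 6\right) + 3\right) = 20 + 0 \left(\left(44 - 6\right) + 3\right) = 20 + 0 \left(38 + 3\right) = 20 + 0 \cdot 41 = 20 + 0 = 20$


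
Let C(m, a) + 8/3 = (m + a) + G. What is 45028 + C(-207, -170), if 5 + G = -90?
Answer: 133660/3 ≈ 44553.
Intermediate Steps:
G = -95 (G = -5 - 90 = -95)
C(m, a) = -293/3 + a + m (C(m, a) = -8/3 + ((m + a) - 95) = -8/3 + ((a + m) - 95) = -8/3 + (-95 + a + m) = -293/3 + a + m)
45028 + C(-207, -170) = 45028 + (-293/3 - 170 - 207) = 45028 - 1424/3 = 133660/3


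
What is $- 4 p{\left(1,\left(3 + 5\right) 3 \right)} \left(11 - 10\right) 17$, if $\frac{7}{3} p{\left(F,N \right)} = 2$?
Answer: $- \frac{408}{7} \approx -58.286$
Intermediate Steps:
$p{\left(F,N \right)} = \frac{6}{7}$ ($p{\left(F,N \right)} = \frac{3}{7} \cdot 2 = \frac{6}{7}$)
$- 4 p{\left(1,\left(3 + 5\right) 3 \right)} \left(11 - 10\right) 17 = - 4 \frac{6 \left(11 - 10\right)}{7} \cdot 17 = - 4 \cdot \frac{6}{7} \cdot 1 \cdot 17 = - 4 \cdot \frac{6}{7} \cdot 17 = \left(-4\right) \frac{102}{7} = - \frac{408}{7}$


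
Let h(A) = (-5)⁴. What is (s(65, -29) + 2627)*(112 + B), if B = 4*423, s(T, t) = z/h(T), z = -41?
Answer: 2961868536/625 ≈ 4.7390e+6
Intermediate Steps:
h(A) = 625
s(T, t) = -41/625
B = 1692
(s(65, -29) + 2627)*(112 + B) = (-41/625 + 2627)*(112 + 1692) = (1641834/625)*1804 = 2961868536/625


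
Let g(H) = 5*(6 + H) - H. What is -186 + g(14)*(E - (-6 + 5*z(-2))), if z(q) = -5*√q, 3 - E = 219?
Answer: -18246 + 2150*I*√2 ≈ -18246.0 + 3040.6*I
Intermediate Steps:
E = -216 (E = 3 - 1*219 = 3 - 219 = -216)
g(H) = 30 + 4*H (g(H) = (30 + 5*H) - H = 30 + 4*H)
-186 + g(14)*(E - (-6 + 5*z(-2))) = -186 + (30 + 4*14)*(-216 - (-6 + 5*(-5*I*√2))) = -186 + (30 + 56)*(-216 - (-6 + 5*(-5*I*√2))) = -186 + 86*(-216 - (-6 + 5*(-5*I*√2))) = -186 + 86*(-216 - (-6 - 25*I*√2)) = -186 + 86*(-216 + (6 + 25*I*√2)) = -186 + 86*(-210 + 25*I*√2) = -186 + (-18060 + 2150*I*√2) = -18246 + 2150*I*√2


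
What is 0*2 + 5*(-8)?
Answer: -40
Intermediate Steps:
0*2 + 5*(-8) = 0 - 40 = -40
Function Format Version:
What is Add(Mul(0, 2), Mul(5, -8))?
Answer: -40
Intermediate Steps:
Add(Mul(0, 2), Mul(5, -8)) = Add(0, -40) = -40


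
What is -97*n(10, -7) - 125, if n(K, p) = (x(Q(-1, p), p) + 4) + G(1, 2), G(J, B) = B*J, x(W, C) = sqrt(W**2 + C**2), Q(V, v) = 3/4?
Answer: -707 - 97*sqrt(793)/4 ≈ -1389.9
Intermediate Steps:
Q(V, v) = 3/4 (Q(V, v) = 3*(1/4) = 3/4)
x(W, C) = sqrt(C**2 + W**2)
n(K, p) = 6 + sqrt(9/16 + p**2) (n(K, p) = (sqrt(p**2 + (3/4)**2) + 4) + 2*1 = (sqrt(p**2 + 9/16) + 4) + 2 = (sqrt(9/16 + p**2) + 4) + 2 = (4 + sqrt(9/16 + p**2)) + 2 = 6 + sqrt(9/16 + p**2))
-97*n(10, -7) - 125 = -97*(6 + sqrt(9 + 16*(-7)**2)/4) - 125 = -97*(6 + sqrt(9 + 16*49)/4) - 125 = -97*(6 + sqrt(9 + 784)/4) - 125 = -97*(6 + sqrt(793)/4) - 125 = (-582 - 97*sqrt(793)/4) - 125 = -707 - 97*sqrt(793)/4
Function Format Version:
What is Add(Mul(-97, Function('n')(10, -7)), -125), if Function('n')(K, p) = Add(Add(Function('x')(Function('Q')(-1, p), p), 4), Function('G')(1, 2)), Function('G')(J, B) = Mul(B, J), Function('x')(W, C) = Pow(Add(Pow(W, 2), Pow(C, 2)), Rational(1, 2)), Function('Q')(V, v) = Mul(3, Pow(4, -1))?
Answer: Add(-707, Mul(Rational(-97, 4), Pow(793, Rational(1, 2)))) ≈ -1389.9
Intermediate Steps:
Function('Q')(V, v) = Rational(3, 4) (Function('Q')(V, v) = Mul(3, Rational(1, 4)) = Rational(3, 4))
Function('x')(W, C) = Pow(Add(Pow(C, 2), Pow(W, 2)), Rational(1, 2))
Function('n')(K, p) = Add(6, Pow(Add(Rational(9, 16), Pow(p, 2)), Rational(1, 2))) (Function('n')(K, p) = Add(Add(Pow(Add(Pow(p, 2), Pow(Rational(3, 4), 2)), Rational(1, 2)), 4), Mul(2, 1)) = Add(Add(Pow(Add(Pow(p, 2), Rational(9, 16)), Rational(1, 2)), 4), 2) = Add(Add(Pow(Add(Rational(9, 16), Pow(p, 2)), Rational(1, 2)), 4), 2) = Add(Add(4, Pow(Add(Rational(9, 16), Pow(p, 2)), Rational(1, 2))), 2) = Add(6, Pow(Add(Rational(9, 16), Pow(p, 2)), Rational(1, 2))))
Add(Mul(-97, Function('n')(10, -7)), -125) = Add(Mul(-97, Add(6, Mul(Rational(1, 4), Pow(Add(9, Mul(16, Pow(-7, 2))), Rational(1, 2))))), -125) = Add(Mul(-97, Add(6, Mul(Rational(1, 4), Pow(Add(9, Mul(16, 49)), Rational(1, 2))))), -125) = Add(Mul(-97, Add(6, Mul(Rational(1, 4), Pow(Add(9, 784), Rational(1, 2))))), -125) = Add(Mul(-97, Add(6, Mul(Rational(1, 4), Pow(793, Rational(1, 2))))), -125) = Add(Add(-582, Mul(Rational(-97, 4), Pow(793, Rational(1, 2)))), -125) = Add(-707, Mul(Rational(-97, 4), Pow(793, Rational(1, 2))))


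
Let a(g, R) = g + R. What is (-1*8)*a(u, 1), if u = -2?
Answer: 8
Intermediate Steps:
a(g, R) = R + g
(-1*8)*a(u, 1) = (-1*8)*(1 - 2) = -8*(-1) = 8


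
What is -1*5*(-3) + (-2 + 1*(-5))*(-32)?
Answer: 239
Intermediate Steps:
-1*5*(-3) + (-2 + 1*(-5))*(-32) = -5*(-3) + (-2 - 5)*(-32) = 15 - 7*(-32) = 15 + 224 = 239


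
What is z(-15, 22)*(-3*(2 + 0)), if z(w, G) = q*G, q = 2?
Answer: -264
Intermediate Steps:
z(w, G) = 2*G
z(-15, 22)*(-3*(2 + 0)) = (2*22)*(-3*(2 + 0)) = 44*(-3*2) = 44*(-6) = -264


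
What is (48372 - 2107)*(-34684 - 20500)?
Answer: -2553087760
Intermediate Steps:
(48372 - 2107)*(-34684 - 20500) = 46265*(-55184) = -2553087760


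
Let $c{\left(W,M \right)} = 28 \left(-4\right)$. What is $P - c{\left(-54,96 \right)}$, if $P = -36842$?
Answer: $-36730$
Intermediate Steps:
$c{\left(W,M \right)} = -112$
$P - c{\left(-54,96 \right)} = -36842 - -112 = -36842 + 112 = -36730$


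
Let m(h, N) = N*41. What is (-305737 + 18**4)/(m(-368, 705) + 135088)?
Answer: -200761/163993 ≈ -1.2242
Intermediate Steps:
m(h, N) = 41*N
(-305737 + 18**4)/(m(-368, 705) + 135088) = (-305737 + 18**4)/(41*705 + 135088) = (-305737 + 104976)/(28905 + 135088) = -200761/163993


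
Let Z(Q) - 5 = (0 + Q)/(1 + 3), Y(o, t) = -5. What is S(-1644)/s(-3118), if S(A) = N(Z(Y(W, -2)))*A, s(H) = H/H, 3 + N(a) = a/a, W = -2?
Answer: 3288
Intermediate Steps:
Z(Q) = 5 + Q/4 (Z(Q) = 5 + (0 + Q)/(1 + 3) = 5 + Q/4)
N(a) = -2 (N(a) = -3 + a/a = -3 + 1 = -2)
s(H) = 1
S(A) = -2*A
S(-1644)/s(-3118) = -2*(-1644)/1 = 3288*1 = 3288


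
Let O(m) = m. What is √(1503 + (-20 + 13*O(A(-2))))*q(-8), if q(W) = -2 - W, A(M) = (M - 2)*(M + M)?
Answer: 6*√1691 ≈ 246.73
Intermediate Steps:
A(M) = 2*M*(-2 + M) (A(M) = (-2 + M)*(2*M) = 2*M*(-2 + M))
√(1503 + (-20 + 13*O(A(-2))))*q(-8) = √(1503 + (-20 + 13*(2*(-2)*(-2 - 2))))*(-2 - 1*(-8)) = √(1503 + (-20 + 13*(2*(-2)*(-4))))*(-2 + 8) = √(1503 + (-20 + 13*16))*6 = √(1503 + (-20 + 208))*6 = √(1503 + 188)*6 = √1691*6 = 6*√1691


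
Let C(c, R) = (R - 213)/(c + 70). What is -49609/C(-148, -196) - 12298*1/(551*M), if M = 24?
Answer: -25587662165/2704308 ≈ -9461.8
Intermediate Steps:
C(c, R) = (-213 + R)/(70 + c)
-49609/C(-148, -196) - 12298*1/(551*M) = -49609*(70 - 148)/(-213 - 196) - 12298/((19*24)*29) = -49609/(-409/(-78)) - 12298/(456*29) = -49609/((-1/78*(-409))) - 12298/13224 = -49609/409/78 - 12298*1/13224 = -49609*78/409 - 6149/6612 = -3869502/409 - 6149/6612 = -25587662165/2704308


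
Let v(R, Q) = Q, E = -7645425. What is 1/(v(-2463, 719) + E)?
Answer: -1/7644706 ≈ -1.3081e-7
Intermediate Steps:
1/(v(-2463, 719) + E) = 1/(719 - 7645425) = 1/(-7644706) = -1/7644706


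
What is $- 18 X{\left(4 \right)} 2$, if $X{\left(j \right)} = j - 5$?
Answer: $36$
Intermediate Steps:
$X{\left(j \right)} = -5 + j$
$- 18 X{\left(4 \right)} 2 = - 18 \left(-5 + 4\right) 2 = \left(-18\right) \left(-1\right) 2 = 18 \cdot 2 = 36$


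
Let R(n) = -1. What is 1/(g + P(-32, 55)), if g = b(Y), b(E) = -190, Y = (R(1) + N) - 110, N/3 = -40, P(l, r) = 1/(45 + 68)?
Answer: -113/21469 ≈ -0.0052634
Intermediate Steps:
P(l, r) = 1/113
N = -120 (N = 3*(-40) = -120)
Y = -231 (Y = (-1 - 120) - 110 = -121 - 110 = -231)
g = -190
1/(g + P(-32, 55)) = 1/(-190 + 1/113) = 1/(-21469/113) = -113/21469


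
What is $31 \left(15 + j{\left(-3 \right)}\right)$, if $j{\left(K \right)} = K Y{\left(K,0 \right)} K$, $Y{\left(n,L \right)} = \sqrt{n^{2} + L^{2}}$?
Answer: $1302$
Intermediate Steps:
$Y{\left(n,L \right)} = \sqrt{L^{2} + n^{2}}$
$j{\left(K \right)} = K^{2} \sqrt{K^{2}}$ ($j{\left(K \right)} = K \sqrt{0^{2} + K^{2}} K = K \sqrt{0 + K^{2}} K = K \sqrt{K^{2}} K = K^{2} \sqrt{K^{2}}$)
$31 \left(15 + j{\left(-3 \right)}\right) = 31 \left(15 + \left(-3\right)^{2} \sqrt{\left(-3\right)^{2}}\right) = 31 \left(15 + 9 \sqrt{9}\right) = 31 \left(15 + 9 \cdot 3\right) = 31 \left(15 + 27\right) = 31 \cdot 42 = 1302$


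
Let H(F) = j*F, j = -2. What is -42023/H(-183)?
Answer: -42023/366 ≈ -114.82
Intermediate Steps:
H(F) = -2*F
-42023/H(-183) = -42023/((-2*(-183))) = -42023/366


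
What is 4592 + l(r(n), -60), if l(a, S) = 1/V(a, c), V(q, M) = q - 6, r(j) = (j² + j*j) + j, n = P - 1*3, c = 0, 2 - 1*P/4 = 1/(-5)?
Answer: 7700809/1677 ≈ 4592.0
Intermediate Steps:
P = 44/5 (P = 8 - 4/(-5) = 8 - 4*(-⅕) = 8 + ⅘ = 44/5 ≈ 8.8000)
n = 29/5 (n = 44/5 - 1*3 = 44/5 - 3 = 29/5 ≈ 5.8000)
r(j) = j + 2*j² (r(j) = (j² + j²) + j = 2*j² + j = j + 2*j²)
V(q, M) = -6 + q
l(a, S) = 1/(-6 + a)
4592 + l(r(n), -60) = 4592 + 1/(-6 + 29*(1 + 2*(29/5))/5) = 4592 + 1/(-6 + 29*(1 + 58/5)/5) = 4592 + 1/(-6 + (29/5)*(63/5)) = 4592 + 1/(-6 + 1827/25) = 4592 + 1/(1677/25) = 4592 + 25/1677 = 7700809/1677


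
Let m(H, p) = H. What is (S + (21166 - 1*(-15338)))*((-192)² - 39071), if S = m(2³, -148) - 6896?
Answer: -65362512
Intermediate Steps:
S = -6888 (S = 2³ - 6896 = 8 - 6896 = -6888)
(S + (21166 - 1*(-15338)))*((-192)² - 39071) = (-6888 + (21166 - 1*(-15338)))*((-192)² - 39071) = (-6888 + (21166 + 15338))*(36864 - 39071) = (-6888 + 36504)*(-2207) = 29616*(-2207) = -65362512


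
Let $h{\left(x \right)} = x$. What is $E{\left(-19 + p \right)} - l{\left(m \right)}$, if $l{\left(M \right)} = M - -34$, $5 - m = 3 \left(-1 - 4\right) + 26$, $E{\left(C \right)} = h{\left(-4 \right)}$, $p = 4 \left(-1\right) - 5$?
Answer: $-32$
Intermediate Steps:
$p = -9$ ($p = -4 - 5 = -9$)
$E{\left(C \right)} = -4$
$m = -6$ ($m = 5 - \left(3 \left(-1 - 4\right) + 26\right) = 5 - \left(3 \left(-5\right) + 26\right) = 5 - \left(-15 + 26\right) = 5 - 11 = -6$)
$l{\left(M \right)} = 34 + M$ ($l{\left(M \right)} = M + 34 = 34 + M$)
$E{\left(-19 + p \right)} - l{\left(m \right)} = -4 - \left(34 - 6\right) = -4 - 28 = -32$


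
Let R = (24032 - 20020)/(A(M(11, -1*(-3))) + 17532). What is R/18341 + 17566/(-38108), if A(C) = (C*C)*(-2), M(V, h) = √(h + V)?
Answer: -352453182983/764639077832 ≈ -0.46094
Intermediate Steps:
M(V, h) = √(V + h)
A(C) = -2*C² (A(C) = C²*(-2) = -2*C²)
R = 1003/4376 (R = (24032 - 20020)/(-2*(√(11 - 1*(-3)))² + 17532) = 4012/(-2*(√(11 + 3))² + 17532) = 4012/(-2*(√14)² + 17532) = 4012/(-2*14 + 17532) = 4012/(-28 + 17532) = 4012/17504 = 4012*(1/17504) = 1003/4376 ≈ 0.22920)
R/18341 + 17566/(-38108) = (1003/4376)/18341 + 17566/(-38108) = (1003/4376)*(1/18341) + 17566*(-1/38108) = 1003/80260216 - 8783/19054 = -352453182983/764639077832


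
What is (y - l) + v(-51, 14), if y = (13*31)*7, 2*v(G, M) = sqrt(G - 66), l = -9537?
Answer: 12358 + 3*I*sqrt(13)/2 ≈ 12358.0 + 5.4083*I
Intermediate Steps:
v(G, M) = sqrt(-66 + G)/2 (v(G, M) = sqrt(G - 66)/2 = sqrt(-66 + G)/2)
y = 2821 (y = 403*7 = 2821)
(y - l) + v(-51, 14) = (2821 - 1*(-9537)) + sqrt(-66 - 51)/2 = (2821 + 9537) + sqrt(-117)/2 = 12358 + (3*I*sqrt(13))/2 = 12358 + 3*I*sqrt(13)/2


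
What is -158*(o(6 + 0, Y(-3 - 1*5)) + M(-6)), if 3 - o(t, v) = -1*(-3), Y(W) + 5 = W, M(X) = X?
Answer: 948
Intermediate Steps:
Y(W) = -5 + W
o(t, v) = 0 (o(t, v) = 3 - (-1)*(-3) = 3 - 1*3 = 3 - 3 = 0)
-158*(o(6 + 0, Y(-3 - 1*5)) + M(-6)) = -158*(0 - 6) = -158*(-6) = 948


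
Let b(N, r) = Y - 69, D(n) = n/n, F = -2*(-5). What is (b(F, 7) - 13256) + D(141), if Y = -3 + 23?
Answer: -13304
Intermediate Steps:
F = 10
D(n) = 1
Y = 20
b(N, r) = -49 (b(N, r) = 20 - 69 = -49)
(b(F, 7) - 13256) + D(141) = (-49 - 13256) + 1 = -13305 + 1 = -13304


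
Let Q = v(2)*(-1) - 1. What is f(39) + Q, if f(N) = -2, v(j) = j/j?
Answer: -4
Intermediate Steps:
v(j) = 1
Q = -2 (Q = 1*(-1) - 1 = -1 - 1 = -2)
f(39) + Q = -2 - 2 = -4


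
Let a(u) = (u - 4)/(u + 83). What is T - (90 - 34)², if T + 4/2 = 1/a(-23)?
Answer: -28262/9 ≈ -3140.2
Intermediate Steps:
a(u) = (-4 + u)/(83 + u)
T = -38/9 (T = -2 + 1/((-4 - 23)/(83 - 23)) = -2 + 1/(-27/60) = -2 + 1/((1/60)*(-27)) = -2 + 1/(-9/20) = -2 - 20/9 = -38/9 ≈ -4.2222)
T - (90 - 34)² = -38/9 - (90 - 34)² = -38/9 - 1*56² = -38/9 - 1*3136 = -38/9 - 3136 = -28262/9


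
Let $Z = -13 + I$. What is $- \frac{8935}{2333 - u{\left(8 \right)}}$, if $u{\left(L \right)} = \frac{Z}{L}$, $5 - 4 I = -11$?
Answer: $- \frac{71480}{18673} \approx -3.828$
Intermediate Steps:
$I = 4$ ($I = \frac{5}{4} - - \frac{11}{4} = \frac{5}{4} + \frac{11}{4} = 4$)
$Z = -9$ ($Z = -13 + 4 = -9$)
$u{\left(L \right)} = - \frac{9}{L}$
$- \frac{8935}{2333 - u{\left(8 \right)}} = - \frac{8935}{2333 - - \frac{9}{8}} = - \frac{8935}{2333 + \frac{9}{8}} = - \frac{8935}{\frac{18673}{8}} = \left(-8935\right) \frac{8}{18673} = - \frac{71480}{18673}$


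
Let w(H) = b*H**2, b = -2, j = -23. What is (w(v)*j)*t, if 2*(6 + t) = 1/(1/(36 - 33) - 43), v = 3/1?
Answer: -318573/128 ≈ -2488.9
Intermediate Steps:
v = 3 (v = 3*1 = 3)
w(H) = -2*H**2
t = -1539/256 (t = -6 + 1/(2*(1/(36 - 33) - 43)) = -6 + 1/(2*(1/3 - 43)) = -6 + 1/(2*(-128/3)) = -6 + (1/2)*(-3/128) = -6 - 3/256 = -1539/256 ≈ -6.0117)
(w(v)*j)*t = (-2*3**2*(-23))*(-1539/256) = (-2*9*(-23))*(-1539/256) = -18*(-23)*(-1539/256) = 414*(-1539/256) = -318573/128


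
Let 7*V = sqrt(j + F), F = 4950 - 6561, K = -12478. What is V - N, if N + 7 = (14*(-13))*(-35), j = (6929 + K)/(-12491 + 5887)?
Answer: -6363 + 109*I*sqrt(1477645)/23114 ≈ -6363.0 + 5.7324*I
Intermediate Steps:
F = -1611
j = 5549/6604 (j = (6929 - 12478)/(-12491 + 5887) = -5549/(-6604) = -5549*(-1/6604) = 5549/6604 ≈ 0.84025)
N = 6363 (N = -7 + (14*(-13))*(-35) = -7 - 182*(-35) = -7 + 6370 = 6363)
V = 109*I*sqrt(1477645)/23114 (V = sqrt(5549/6604 - 1611)/7 = sqrt(-10633495/6604)/7 = (109*I*sqrt(1477645)/3302)/7 = 109*I*sqrt(1477645)/23114 ≈ 5.7324*I)
V - N = 109*I*sqrt(1477645)/23114 - 1*6363 = 109*I*sqrt(1477645)/23114 - 6363 = -6363 + 109*I*sqrt(1477645)/23114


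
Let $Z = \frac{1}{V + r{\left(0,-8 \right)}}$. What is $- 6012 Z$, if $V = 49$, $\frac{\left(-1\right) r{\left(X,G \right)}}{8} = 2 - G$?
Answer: $\frac{6012}{31} \approx 193.94$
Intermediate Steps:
$r{\left(X,G \right)} = -16 + 8 G$ ($r{\left(X,G \right)} = - 8 \left(2 - G\right) = -16 + 8 G$)
$Z = - \frac{1}{31}$ ($Z = \frac{1}{49 + \left(-16 + 8 \left(-8\right)\right)} = \frac{1}{49 - 80} = \frac{1}{-31} = - \frac{1}{31} \approx -0.032258$)
$- 6012 Z = \left(-6012\right) \left(- \frac{1}{31}\right) = \frac{6012}{31}$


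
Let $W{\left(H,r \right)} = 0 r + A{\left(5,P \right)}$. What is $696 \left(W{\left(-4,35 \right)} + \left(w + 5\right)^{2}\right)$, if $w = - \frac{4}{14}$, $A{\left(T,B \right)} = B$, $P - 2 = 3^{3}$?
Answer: $\frac{1746960}{49} \approx 35652.0$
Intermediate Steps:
$P = 29$ ($P = 2 + 3^{3} = 2 + 27 = 29$)
$w = - \frac{2}{7}$ ($w = \left(-4\right) \frac{1}{14} = - \frac{2}{7} \approx -0.28571$)
$W{\left(H,r \right)} = 29$ ($W{\left(H,r \right)} = 0 r + 29 = 0 + 29 = 29$)
$696 \left(W{\left(-4,35 \right)} + \left(w + 5\right)^{2}\right) = 696 \left(29 + \left(- \frac{2}{7} + 5\right)^{2}\right) = 696 \left(29 + \left(\frac{33}{7}\right)^{2}\right) = 696 \left(29 + \frac{1089}{49}\right) = 696 \cdot \frac{2510}{49} = \frac{1746960}{49}$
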